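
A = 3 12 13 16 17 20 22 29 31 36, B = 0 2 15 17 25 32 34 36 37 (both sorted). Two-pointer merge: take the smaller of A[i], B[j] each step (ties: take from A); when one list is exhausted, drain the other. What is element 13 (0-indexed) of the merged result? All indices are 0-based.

merged[13] = 31

i=0 j=0: A[i]=3>B[j]=0 take 0, j++
i=0 j=1: A[i]=3>B[j]=2 take 2, j++
i=0 j=2: A[i]=3<=B[j]=15 take 3, i++
i=1 j=2: A[i]=12<=B[j]=15 take 12, i++
i=2 j=2: A[i]=13<=B[j]=15 take 13, i++
i=3 j=2: A[i]=16>B[j]=15 take 15, j++
i=3 j=3: A[i]=16<=B[j]=17 take 16, i++
i=4 j=3: A[i]=17<=B[j]=17 take 17, i++
i=5 j=3: A[i]=20>B[j]=17 take 17, j++
i=5 j=4: A[i]=20<=B[j]=25 take 20, i++
i=6 j=4: A[i]=22<=B[j]=25 take 22, i++
i=7 j=4: A[i]=29>B[j]=25 take 25, j++
i=7 j=5: A[i]=29<=B[j]=32 take 29, i++
i=8 j=5: A[i]=31<=B[j]=32 take 31, i++
i=9 j=5: A[i]=36>B[j]=32 take 32, j++
i=9 j=6: A[i]=36>B[j]=34 take 34, j++
i=9 j=7: A[i]=36<=B[j]=36 take 36, i++
i=10 j=7: A done, take B[j]=36, j++
i=10 j=8: A done, take B[j]=37, j++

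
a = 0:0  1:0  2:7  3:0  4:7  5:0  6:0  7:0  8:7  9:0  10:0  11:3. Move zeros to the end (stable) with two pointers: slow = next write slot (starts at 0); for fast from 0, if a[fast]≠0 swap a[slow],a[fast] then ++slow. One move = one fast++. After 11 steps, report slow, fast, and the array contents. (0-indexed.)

slow=3, fast=11, a=[7, 7, 7, 0, 0, 0, 0, 0, 0, 0, 0, 3]

slow=0 fast=0: a[fast]=0, fast++
slow=0 fast=1: a[fast]=0, fast++
slow=0 fast=2: a[fast]=7≠0 swap→a[0]=7, slow++,fast++
slow=1 fast=3: a[fast]=0, fast++
slow=1 fast=4: a[fast]=7≠0 swap→a[1]=7, slow++,fast++
slow=2 fast=5: a[fast]=0, fast++
slow=2 fast=6: a[fast]=0, fast++
slow=2 fast=7: a[fast]=0, fast++
slow=2 fast=8: a[fast]=7≠0 swap→a[2]=7, slow++,fast++
slow=3 fast=9: a[fast]=0, fast++
slow=3 fast=10: a[fast]=0, fast++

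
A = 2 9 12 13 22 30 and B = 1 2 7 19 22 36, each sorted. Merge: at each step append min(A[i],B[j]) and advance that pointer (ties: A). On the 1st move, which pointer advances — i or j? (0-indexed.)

j

i=0 j=0: A[i]=2>B[j]=1 take 1, j++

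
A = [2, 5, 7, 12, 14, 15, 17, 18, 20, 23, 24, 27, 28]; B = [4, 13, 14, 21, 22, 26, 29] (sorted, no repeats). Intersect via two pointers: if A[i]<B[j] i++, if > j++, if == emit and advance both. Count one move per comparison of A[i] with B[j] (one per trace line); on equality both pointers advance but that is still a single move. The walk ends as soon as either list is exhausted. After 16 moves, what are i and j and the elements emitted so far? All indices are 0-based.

i=0 j=0: 2<4, i++
i=1 j=0: 5>4, j++
i=1 j=1: 5<13, i++
i=2 j=1: 7<13, i++
i=3 j=1: 12<13, i++
i=4 j=1: 14>13, j++
i=4 j=2: 14==14 emit, i++,j++
i=5 j=3: 15<21, i++
i=6 j=3: 17<21, i++
i=7 j=3: 18<21, i++
i=8 j=3: 20<21, i++
i=9 j=3: 23>21, j++
i=9 j=4: 23>22, j++
i=9 j=5: 23<26, i++
i=10 j=5: 24<26, i++
i=11 j=5: 27>26, j++

i=11, j=6, emitted=[14]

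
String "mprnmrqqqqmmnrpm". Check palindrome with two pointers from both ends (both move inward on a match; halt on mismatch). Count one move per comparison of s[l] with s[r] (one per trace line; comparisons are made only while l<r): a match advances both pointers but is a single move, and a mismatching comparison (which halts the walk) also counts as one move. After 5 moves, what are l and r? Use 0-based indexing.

l=5, r=10

[0,15] 'm'=='m' → l++,r--
[1,14] 'p'=='p' → l++,r--
[2,13] 'r'=='r' → l++,r--
[3,12] 'n'=='n' → l++,r--
[4,11] 'm'=='m' → l++,r--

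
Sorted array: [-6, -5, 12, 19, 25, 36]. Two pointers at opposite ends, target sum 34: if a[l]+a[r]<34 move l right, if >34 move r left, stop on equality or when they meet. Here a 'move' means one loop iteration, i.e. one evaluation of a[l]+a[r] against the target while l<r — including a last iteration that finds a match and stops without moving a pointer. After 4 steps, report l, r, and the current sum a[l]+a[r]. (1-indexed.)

l=3, r=4, sum=31

l=1 r=6: -6+36=30 <34, l++
l=2 r=6: -5+36=31 <34, l++
l=3 r=6: 12+36=48 >34, r--
l=3 r=5: 12+25=37 >34, r--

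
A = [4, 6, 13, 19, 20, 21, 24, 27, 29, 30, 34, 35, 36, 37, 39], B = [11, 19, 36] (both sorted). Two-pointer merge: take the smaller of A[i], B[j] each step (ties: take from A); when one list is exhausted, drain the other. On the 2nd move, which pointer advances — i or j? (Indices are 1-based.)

i

i=1 j=1: A[i]=4<=B[j]=11 take 4, i++
i=2 j=1: A[i]=6<=B[j]=11 take 6, i++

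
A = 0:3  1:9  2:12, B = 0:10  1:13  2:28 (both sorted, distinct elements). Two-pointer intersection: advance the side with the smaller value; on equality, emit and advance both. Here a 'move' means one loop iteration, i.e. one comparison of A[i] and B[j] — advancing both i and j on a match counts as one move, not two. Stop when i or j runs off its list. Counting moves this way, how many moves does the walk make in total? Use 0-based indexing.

4 moves

i=0 j=0: 3<10, i++
i=1 j=0: 9<10, i++
i=2 j=0: 12>10, j++
i=2 j=1: 12<13, i++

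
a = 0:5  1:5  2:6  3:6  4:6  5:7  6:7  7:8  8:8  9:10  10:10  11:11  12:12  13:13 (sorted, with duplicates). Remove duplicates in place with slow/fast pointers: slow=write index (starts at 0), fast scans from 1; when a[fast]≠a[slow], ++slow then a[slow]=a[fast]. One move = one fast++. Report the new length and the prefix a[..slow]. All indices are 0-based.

length 8; prefix = [5, 6, 7, 8, 10, 11, 12, 13]

slow=0 fast=1: a[fast]=5=a[slow] dup, fast++
slow=0 fast=2: a[fast]=6≠a[slow]=5 write a[1]=6, slow++,fast++
slow=1 fast=3: a[fast]=6=a[slow] dup, fast++
slow=1 fast=4: a[fast]=6=a[slow] dup, fast++
slow=1 fast=5: a[fast]=7≠a[slow]=6 write a[2]=7, slow++,fast++
slow=2 fast=6: a[fast]=7=a[slow] dup, fast++
slow=2 fast=7: a[fast]=8≠a[slow]=7 write a[3]=8, slow++,fast++
slow=3 fast=8: a[fast]=8=a[slow] dup, fast++
slow=3 fast=9: a[fast]=10≠a[slow]=8 write a[4]=10, slow++,fast++
slow=4 fast=10: a[fast]=10=a[slow] dup, fast++
slow=4 fast=11: a[fast]=11≠a[slow]=10 write a[5]=11, slow++,fast++
slow=5 fast=12: a[fast]=12≠a[slow]=11 write a[6]=12, slow++,fast++
slow=6 fast=13: a[fast]=13≠a[slow]=12 write a[7]=13, slow++,fast++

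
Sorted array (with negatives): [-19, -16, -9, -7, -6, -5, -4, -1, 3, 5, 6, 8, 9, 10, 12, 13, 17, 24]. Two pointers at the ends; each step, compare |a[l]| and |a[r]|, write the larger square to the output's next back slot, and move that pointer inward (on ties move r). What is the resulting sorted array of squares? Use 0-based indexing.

[1, 9, 16, 25, 25, 36, 36, 49, 64, 81, 81, 100, 144, 169, 256, 289, 361, 576]

[0,17] |-19|<=|24| out[17]=576 → r--
[0,16] |-19|>|17| out[16]=361 → l++
[1,16] |-16|<=|17| out[15]=289 → r--
[1,15] |-16|>|13| out[14]=256 → l++
[2,15] |-9|<=|13| out[13]=169 → r--
[2,14] |-9|<=|12| out[12]=144 → r--
[2,13] |-9|<=|10| out[11]=100 → r--
[2,12] |-9|<=|9| out[10]=81 → r--
[2,11] |-9|>|8| out[9]=81 → l++
[3,11] |-7|<=|8| out[8]=64 → r--
[3,10] |-7|>|6| out[7]=49 → l++
[4,10] |-6|<=|6| out[6]=36 → r--
[4,9] |-6|>|5| out[5]=36 → l++
[5,9] |-5|<=|5| out[4]=25 → r--
[5,8] |-5|>|3| out[3]=25 → l++
[6,8] |-4|>|3| out[2]=16 → l++
[7,8] |-1|<=|3| out[1]=9 → r--
[7,7] |-1|<=|-1| out[0]=1 → r--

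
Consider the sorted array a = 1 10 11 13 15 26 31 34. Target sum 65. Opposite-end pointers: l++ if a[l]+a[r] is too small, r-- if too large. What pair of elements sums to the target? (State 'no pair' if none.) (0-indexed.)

l=0 r=7: 1+34=35 <65, l++
l=1 r=7: 10+34=44 <65, l++
l=2 r=7: 11+34=45 <65, l++
l=3 r=7: 13+34=47 <65, l++
l=4 r=7: 15+34=49 <65, l++
l=5 r=7: 26+34=60 <65, l++
l=6 r=7: 31+34=65, found

(31, 34)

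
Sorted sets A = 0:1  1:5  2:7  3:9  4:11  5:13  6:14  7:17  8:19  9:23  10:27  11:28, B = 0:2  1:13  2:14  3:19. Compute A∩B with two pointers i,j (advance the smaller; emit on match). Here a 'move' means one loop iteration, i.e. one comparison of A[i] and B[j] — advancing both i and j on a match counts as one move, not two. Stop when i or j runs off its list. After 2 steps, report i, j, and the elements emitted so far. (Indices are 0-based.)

i=1, j=1, emitted=[]

i=0 j=0: 1<2, i++
i=1 j=0: 5>2, j++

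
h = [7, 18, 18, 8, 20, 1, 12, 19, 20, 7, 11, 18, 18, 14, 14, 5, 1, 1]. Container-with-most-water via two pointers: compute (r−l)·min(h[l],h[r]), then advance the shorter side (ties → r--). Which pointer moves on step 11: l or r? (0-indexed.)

l

[0,17] min(7,1)*17=17 best=17 * → r--
[0,16] min(7,1)*16=16 best=17 → r--
[0,15] min(7,5)*15=75 best=75 * → r--
[0,14] min(7,14)*14=98 best=98 * → l++
[1,14] min(18,14)*13=182 best=182 * → r--
[1,13] min(18,14)*12=168 best=182 → r--
[1,12] min(18,18)*11=198 best=198 * → r--
[1,11] min(18,18)*10=180 best=198 → r--
[1,10] min(18,11)*9=99 best=198 → r--
[1,9] min(18,7)*8=56 best=198 → r--
[1,8] min(18,20)*7=126 best=198 → l++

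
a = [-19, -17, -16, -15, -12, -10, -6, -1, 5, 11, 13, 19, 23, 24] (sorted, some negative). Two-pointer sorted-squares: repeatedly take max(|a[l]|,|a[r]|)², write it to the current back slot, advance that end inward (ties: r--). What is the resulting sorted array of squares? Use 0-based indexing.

[1, 25, 36, 100, 121, 144, 169, 225, 256, 289, 361, 361, 529, 576]

l=0 r=13: |-19|<=|24| out[13]=576, r--
l=0 r=12: |-19|<=|23| out[12]=529, r--
l=0 r=11: |-19|<=|19| out[11]=361, r--
l=0 r=10: |-19|>|13| out[10]=361, l++
l=1 r=10: |-17|>|13| out[9]=289, l++
l=2 r=10: |-16|>|13| out[8]=256, l++
l=3 r=10: |-15|>|13| out[7]=225, l++
l=4 r=10: |-12|<=|13| out[6]=169, r--
l=4 r=9: |-12|>|11| out[5]=144, l++
l=5 r=9: |-10|<=|11| out[4]=121, r--
l=5 r=8: |-10|>|5| out[3]=100, l++
l=6 r=8: |-6|>|5| out[2]=36, l++
l=7 r=8: |-1|<=|5| out[1]=25, r--
l=7 r=7: |-1|<=|-1| out[0]=1, r--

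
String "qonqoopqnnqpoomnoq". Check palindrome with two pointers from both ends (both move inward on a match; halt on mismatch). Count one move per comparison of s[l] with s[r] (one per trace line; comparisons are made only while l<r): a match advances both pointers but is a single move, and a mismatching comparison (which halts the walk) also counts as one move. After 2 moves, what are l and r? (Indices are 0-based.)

l=2, r=15

l=0 r=17: 'q'=='q', l++,r--
l=1 r=16: 'o'=='o', l++,r--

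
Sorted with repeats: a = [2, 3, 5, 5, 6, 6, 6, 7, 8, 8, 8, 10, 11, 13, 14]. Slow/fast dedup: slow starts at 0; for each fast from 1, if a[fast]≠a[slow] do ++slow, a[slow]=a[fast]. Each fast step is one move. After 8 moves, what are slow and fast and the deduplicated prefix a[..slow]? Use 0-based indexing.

slow=5, fast=9, prefix=[2, 3, 5, 6, 7, 8]

(s=0,f=1) a[fast]=3≠a[slow]=2 write a[1]=3 → slow++,fast++
(s=1,f=2) a[fast]=5≠a[slow]=3 write a[2]=5 → slow++,fast++
(s=2,f=3) a[fast]=5=a[slow] dup → fast++
(s=2,f=4) a[fast]=6≠a[slow]=5 write a[3]=6 → slow++,fast++
(s=3,f=5) a[fast]=6=a[slow] dup → fast++
(s=3,f=6) a[fast]=6=a[slow] dup → fast++
(s=3,f=7) a[fast]=7≠a[slow]=6 write a[4]=7 → slow++,fast++
(s=4,f=8) a[fast]=8≠a[slow]=7 write a[5]=8 → slow++,fast++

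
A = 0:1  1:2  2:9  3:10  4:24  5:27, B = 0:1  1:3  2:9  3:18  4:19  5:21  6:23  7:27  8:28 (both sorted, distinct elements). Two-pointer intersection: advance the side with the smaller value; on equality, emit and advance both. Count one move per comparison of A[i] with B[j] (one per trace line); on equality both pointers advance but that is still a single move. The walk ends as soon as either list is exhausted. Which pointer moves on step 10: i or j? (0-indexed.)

i

i=0 j=0: 1==1 emit, i++,j++
i=1 j=1: 2<3, i++
i=2 j=1: 9>3, j++
i=2 j=2: 9==9 emit, i++,j++
i=3 j=3: 10<18, i++
i=4 j=3: 24>18, j++
i=4 j=4: 24>19, j++
i=4 j=5: 24>21, j++
i=4 j=6: 24>23, j++
i=4 j=7: 24<27, i++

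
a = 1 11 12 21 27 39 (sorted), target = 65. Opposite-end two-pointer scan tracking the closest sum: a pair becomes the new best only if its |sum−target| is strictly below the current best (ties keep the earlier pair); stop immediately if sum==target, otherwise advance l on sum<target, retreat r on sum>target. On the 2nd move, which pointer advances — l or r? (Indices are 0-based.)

l

l=0 r=5: 1+39=40 d=25 *, l++
l=1 r=5: 11+39=50 d=15 *, l++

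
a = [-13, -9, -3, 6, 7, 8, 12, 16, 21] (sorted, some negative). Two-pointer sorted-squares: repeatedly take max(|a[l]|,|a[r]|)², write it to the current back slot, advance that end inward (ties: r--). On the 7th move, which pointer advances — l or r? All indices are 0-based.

[0,8] |-13|<=|21| out[8]=441 → r--
[0,7] |-13|<=|16| out[7]=256 → r--
[0,6] |-13|>|12| out[6]=169 → l++
[1,6] |-9|<=|12| out[5]=144 → r--
[1,5] |-9|>|8| out[4]=81 → l++
[2,5] |-3|<=|8| out[3]=64 → r--
[2,4] |-3|<=|7| out[2]=49 → r--

r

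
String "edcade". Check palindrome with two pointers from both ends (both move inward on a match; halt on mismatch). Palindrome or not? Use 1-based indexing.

not a palindrome (mismatch at 3,4)

[1,6] 'e'=='e' → l++,r--
[2,5] 'd'=='d' → l++,r--
[3,4] 'c'!='a' → stop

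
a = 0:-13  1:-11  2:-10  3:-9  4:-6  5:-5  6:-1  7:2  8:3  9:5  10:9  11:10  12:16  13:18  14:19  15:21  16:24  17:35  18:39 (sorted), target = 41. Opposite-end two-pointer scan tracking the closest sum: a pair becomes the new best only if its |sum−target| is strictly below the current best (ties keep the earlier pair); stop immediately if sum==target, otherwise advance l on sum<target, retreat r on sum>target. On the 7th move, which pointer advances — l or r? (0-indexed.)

l

l=0 r=18: -13+39=26 d=15 *, l++
l=1 r=18: -11+39=28 d=13 *, l++
l=2 r=18: -10+39=29 d=12 *, l++
l=3 r=18: -9+39=30 d=11 *, l++
l=4 r=18: -6+39=33 d=8 *, l++
l=5 r=18: -5+39=34 d=7 *, l++
l=6 r=18: -1+39=38 d=3 *, l++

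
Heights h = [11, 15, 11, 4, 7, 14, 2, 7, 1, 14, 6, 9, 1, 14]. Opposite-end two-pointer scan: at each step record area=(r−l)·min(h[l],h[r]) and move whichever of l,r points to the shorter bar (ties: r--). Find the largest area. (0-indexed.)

[0,13] min(11,14)*13=143 best=143 * → l++
[1,13] min(15,14)*12=168 best=168 * → r--
[1,12] min(15,1)*11=11 best=168 → r--
[1,11] min(15,9)*10=90 best=168 → r--
[1,10] min(15,6)*9=54 best=168 → r--
[1,9] min(15,14)*8=112 best=168 → r--
[1,8] min(15,1)*7=7 best=168 → r--
[1,7] min(15,7)*6=42 best=168 → r--
[1,6] min(15,2)*5=10 best=168 → r--
[1,5] min(15,14)*4=56 best=168 → r--
[1,4] min(15,7)*3=21 best=168 → r--
[1,3] min(15,4)*2=8 best=168 → r--
[1,2] min(15,11)*1=11 best=168 → r--

max area = 168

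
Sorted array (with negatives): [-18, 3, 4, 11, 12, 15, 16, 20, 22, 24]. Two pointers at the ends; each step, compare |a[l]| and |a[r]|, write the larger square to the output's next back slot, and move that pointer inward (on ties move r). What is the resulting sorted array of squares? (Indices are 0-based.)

l=0 r=9: |-18|<=|24| out[9]=576, r--
l=0 r=8: |-18|<=|22| out[8]=484, r--
l=0 r=7: |-18|<=|20| out[7]=400, r--
l=0 r=6: |-18|>|16| out[6]=324, l++
l=1 r=6: |3|<=|16| out[5]=256, r--
l=1 r=5: |3|<=|15| out[4]=225, r--
l=1 r=4: |3|<=|12| out[3]=144, r--
l=1 r=3: |3|<=|11| out[2]=121, r--
l=1 r=2: |3|<=|4| out[1]=16, r--
l=1 r=1: |3|<=|3| out[0]=9, r--

[9, 16, 121, 144, 225, 256, 324, 400, 484, 576]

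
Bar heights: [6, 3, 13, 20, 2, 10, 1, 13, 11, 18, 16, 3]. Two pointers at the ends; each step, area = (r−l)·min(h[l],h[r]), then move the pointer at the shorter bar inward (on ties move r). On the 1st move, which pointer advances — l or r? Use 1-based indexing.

l=1 r=12: min(6,3)*11=33 best=33 *, r--

r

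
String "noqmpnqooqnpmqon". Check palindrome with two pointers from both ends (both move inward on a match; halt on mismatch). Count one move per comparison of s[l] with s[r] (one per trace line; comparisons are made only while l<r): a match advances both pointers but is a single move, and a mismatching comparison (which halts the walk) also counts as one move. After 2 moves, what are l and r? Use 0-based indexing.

l=2, r=13

[0,15] 'n'=='n' → l++,r--
[1,14] 'o'=='o' → l++,r--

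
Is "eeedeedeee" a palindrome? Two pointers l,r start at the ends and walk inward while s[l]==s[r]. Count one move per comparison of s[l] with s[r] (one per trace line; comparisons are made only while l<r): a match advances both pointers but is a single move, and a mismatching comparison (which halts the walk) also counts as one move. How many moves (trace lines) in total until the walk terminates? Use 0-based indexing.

5 moves

l=0 r=9: 'e'=='e', l++,r--
l=1 r=8: 'e'=='e', l++,r--
l=2 r=7: 'e'=='e', l++,r--
l=3 r=6: 'd'=='d', l++,r--
l=4 r=5: 'e'=='e', l++,r--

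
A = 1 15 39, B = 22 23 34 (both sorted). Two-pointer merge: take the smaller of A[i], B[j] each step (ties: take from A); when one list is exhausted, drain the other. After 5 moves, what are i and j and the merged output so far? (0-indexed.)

i=2, j=3, merged so far=[1, 15, 22, 23, 34]

i=0 j=0: A[i]=1<=B[j]=22 take 1, i++
i=1 j=0: A[i]=15<=B[j]=22 take 15, i++
i=2 j=0: A[i]=39>B[j]=22 take 22, j++
i=2 j=1: A[i]=39>B[j]=23 take 23, j++
i=2 j=2: A[i]=39>B[j]=34 take 34, j++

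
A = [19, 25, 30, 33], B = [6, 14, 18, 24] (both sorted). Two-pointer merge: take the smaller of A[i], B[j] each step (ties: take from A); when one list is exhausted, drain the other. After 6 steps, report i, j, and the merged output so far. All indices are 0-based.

[i=0,j=0] A[i]=19>B[j]=6 take 6 → j++
[i=0,j=1] A[i]=19>B[j]=14 take 14 → j++
[i=0,j=2] A[i]=19>B[j]=18 take 18 → j++
[i=0,j=3] A[i]=19<=B[j]=24 take 19 → i++
[i=1,j=3] A[i]=25>B[j]=24 take 24 → j++
[i=1,j=4] B done, take A[i]=25 → i++

i=2, j=4, merged so far=[6, 14, 18, 19, 24, 25]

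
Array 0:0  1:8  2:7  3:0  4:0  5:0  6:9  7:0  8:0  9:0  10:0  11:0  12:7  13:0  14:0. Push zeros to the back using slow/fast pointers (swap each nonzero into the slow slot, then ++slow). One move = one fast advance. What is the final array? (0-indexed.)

[8, 7, 9, 7, 0, 0, 0, 0, 0, 0, 0, 0, 0, 0, 0]

slow=0 fast=0: a[fast]=0, fast++
slow=0 fast=1: a[fast]=8≠0 swap→a[0]=8, slow++,fast++
slow=1 fast=2: a[fast]=7≠0 swap→a[1]=7, slow++,fast++
slow=2 fast=3: a[fast]=0, fast++
slow=2 fast=4: a[fast]=0, fast++
slow=2 fast=5: a[fast]=0, fast++
slow=2 fast=6: a[fast]=9≠0 swap→a[2]=9, slow++,fast++
slow=3 fast=7: a[fast]=0, fast++
slow=3 fast=8: a[fast]=0, fast++
slow=3 fast=9: a[fast]=0, fast++
slow=3 fast=10: a[fast]=0, fast++
slow=3 fast=11: a[fast]=0, fast++
slow=3 fast=12: a[fast]=7≠0 swap→a[3]=7, slow++,fast++
slow=4 fast=13: a[fast]=0, fast++
slow=4 fast=14: a[fast]=0, fast++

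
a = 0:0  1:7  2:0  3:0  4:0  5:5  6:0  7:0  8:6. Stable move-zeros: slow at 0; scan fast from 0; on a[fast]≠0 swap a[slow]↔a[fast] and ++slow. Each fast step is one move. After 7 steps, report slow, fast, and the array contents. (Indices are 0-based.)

slow=2, fast=7, a=[7, 5, 0, 0, 0, 0, 0, 0, 6]

(s=0,f=0) a[fast]=0 → fast++
(s=0,f=1) a[fast]=7≠0 swap→a[0]=7 → slow++,fast++
(s=1,f=2) a[fast]=0 → fast++
(s=1,f=3) a[fast]=0 → fast++
(s=1,f=4) a[fast]=0 → fast++
(s=1,f=5) a[fast]=5≠0 swap→a[1]=5 → slow++,fast++
(s=2,f=6) a[fast]=0 → fast++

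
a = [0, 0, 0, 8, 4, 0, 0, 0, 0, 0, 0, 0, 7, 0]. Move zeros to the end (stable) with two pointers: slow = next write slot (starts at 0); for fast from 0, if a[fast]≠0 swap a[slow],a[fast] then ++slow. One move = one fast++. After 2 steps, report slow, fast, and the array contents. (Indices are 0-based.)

slow=0, fast=2, a=[0, 0, 0, 8, 4, 0, 0, 0, 0, 0, 0, 0, 7, 0]

(s=0,f=0) a[fast]=0 → fast++
(s=0,f=1) a[fast]=0 → fast++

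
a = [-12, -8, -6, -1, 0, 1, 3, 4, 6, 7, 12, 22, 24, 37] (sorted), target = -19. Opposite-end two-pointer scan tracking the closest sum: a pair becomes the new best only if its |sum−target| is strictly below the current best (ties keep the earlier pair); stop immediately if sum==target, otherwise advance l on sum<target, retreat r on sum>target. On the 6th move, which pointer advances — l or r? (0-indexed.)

r

l=0 r=13: -12+37=25 d=44 *, r--
l=0 r=12: -12+24=12 d=31 *, r--
l=0 r=11: -12+22=10 d=29 *, r--
l=0 r=10: -12+12=0 d=19 *, r--
l=0 r=9: -12+7=-5 d=14 *, r--
l=0 r=8: -12+6=-6 d=13 *, r--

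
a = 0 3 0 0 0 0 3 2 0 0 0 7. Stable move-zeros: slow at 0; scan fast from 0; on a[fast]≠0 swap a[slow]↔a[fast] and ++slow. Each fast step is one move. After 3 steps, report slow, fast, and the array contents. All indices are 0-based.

(s=0,f=0) a[fast]=0 → fast++
(s=0,f=1) a[fast]=3≠0 swap→a[0]=3 → slow++,fast++
(s=1,f=2) a[fast]=0 → fast++

slow=1, fast=3, a=[3, 0, 0, 0, 0, 0, 3, 2, 0, 0, 0, 7]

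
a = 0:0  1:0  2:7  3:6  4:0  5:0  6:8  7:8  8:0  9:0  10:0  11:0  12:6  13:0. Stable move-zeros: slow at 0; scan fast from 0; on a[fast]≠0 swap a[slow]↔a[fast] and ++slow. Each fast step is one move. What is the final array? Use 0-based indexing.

slow=0 fast=0: a[fast]=0, fast++
slow=0 fast=1: a[fast]=0, fast++
slow=0 fast=2: a[fast]=7≠0 swap→a[0]=7, slow++,fast++
slow=1 fast=3: a[fast]=6≠0 swap→a[1]=6, slow++,fast++
slow=2 fast=4: a[fast]=0, fast++
slow=2 fast=5: a[fast]=0, fast++
slow=2 fast=6: a[fast]=8≠0 swap→a[2]=8, slow++,fast++
slow=3 fast=7: a[fast]=8≠0 swap→a[3]=8, slow++,fast++
slow=4 fast=8: a[fast]=0, fast++
slow=4 fast=9: a[fast]=0, fast++
slow=4 fast=10: a[fast]=0, fast++
slow=4 fast=11: a[fast]=0, fast++
slow=4 fast=12: a[fast]=6≠0 swap→a[4]=6, slow++,fast++
slow=5 fast=13: a[fast]=0, fast++

[7, 6, 8, 8, 6, 0, 0, 0, 0, 0, 0, 0, 0, 0]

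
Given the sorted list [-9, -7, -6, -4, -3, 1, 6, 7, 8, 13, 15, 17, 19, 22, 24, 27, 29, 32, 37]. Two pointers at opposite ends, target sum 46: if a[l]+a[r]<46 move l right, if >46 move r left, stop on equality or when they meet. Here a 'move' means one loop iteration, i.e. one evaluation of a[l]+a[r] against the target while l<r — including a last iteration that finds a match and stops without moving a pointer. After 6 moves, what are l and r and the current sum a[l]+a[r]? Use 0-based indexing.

[0,18] -9+37=28 <46 → l++
[1,18] -7+37=30 <46 → l++
[2,18] -6+37=31 <46 → l++
[3,18] -4+37=33 <46 → l++
[4,18] -3+37=34 <46 → l++
[5,18] 1+37=38 <46 → l++

l=6, r=18, sum=43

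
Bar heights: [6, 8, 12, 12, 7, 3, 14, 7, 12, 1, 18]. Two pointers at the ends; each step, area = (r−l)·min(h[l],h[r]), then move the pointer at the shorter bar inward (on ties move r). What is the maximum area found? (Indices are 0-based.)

l=0 r=10: min(6,18)*10=60 best=60 *, l++
l=1 r=10: min(8,18)*9=72 best=72 *, l++
l=2 r=10: min(12,18)*8=96 best=96 *, l++
l=3 r=10: min(12,18)*7=84 best=96, l++
l=4 r=10: min(7,18)*6=42 best=96, l++
l=5 r=10: min(3,18)*5=15 best=96, l++
l=6 r=10: min(14,18)*4=56 best=96, l++
l=7 r=10: min(7,18)*3=21 best=96, l++
l=8 r=10: min(12,18)*2=24 best=96, l++
l=9 r=10: min(1,18)*1=1 best=96, l++

max area = 96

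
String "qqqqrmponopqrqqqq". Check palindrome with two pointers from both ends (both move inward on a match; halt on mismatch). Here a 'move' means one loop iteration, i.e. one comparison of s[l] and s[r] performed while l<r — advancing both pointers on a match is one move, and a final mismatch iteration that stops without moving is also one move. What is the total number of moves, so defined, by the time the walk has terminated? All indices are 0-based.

6 moves

l=0 r=16: 'q'=='q', l++,r--
l=1 r=15: 'q'=='q', l++,r--
l=2 r=14: 'q'=='q', l++,r--
l=3 r=13: 'q'=='q', l++,r--
l=4 r=12: 'r'=='r', l++,r--
l=5 r=11: 'm'!='q', stop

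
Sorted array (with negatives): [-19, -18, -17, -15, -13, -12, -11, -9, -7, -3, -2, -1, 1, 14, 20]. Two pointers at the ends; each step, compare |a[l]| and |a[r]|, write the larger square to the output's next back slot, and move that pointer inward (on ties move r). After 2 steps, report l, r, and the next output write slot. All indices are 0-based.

l=0 r=14: |-19|<=|20| out[14]=400, r--
l=0 r=13: |-19|>|14| out[13]=361, l++

l=1, r=13, next write slot=12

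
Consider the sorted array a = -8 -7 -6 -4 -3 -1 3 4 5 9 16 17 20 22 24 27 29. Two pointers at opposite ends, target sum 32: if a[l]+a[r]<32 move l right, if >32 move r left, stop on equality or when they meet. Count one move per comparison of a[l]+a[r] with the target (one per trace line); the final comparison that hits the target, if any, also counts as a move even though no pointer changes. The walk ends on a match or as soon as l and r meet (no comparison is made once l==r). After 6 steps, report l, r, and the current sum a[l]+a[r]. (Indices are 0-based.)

l=0 r=16: -8+29=21 <32, l++
l=1 r=16: -7+29=22 <32, l++
l=2 r=16: -6+29=23 <32, l++
l=3 r=16: -4+29=25 <32, l++
l=4 r=16: -3+29=26 <32, l++
l=5 r=16: -1+29=28 <32, l++

l=6, r=16, sum=32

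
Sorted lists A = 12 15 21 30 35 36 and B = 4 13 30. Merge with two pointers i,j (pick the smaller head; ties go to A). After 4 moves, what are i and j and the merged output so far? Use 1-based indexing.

i=1 j=1: A[i]=12>B[j]=4 take 4, j++
i=1 j=2: A[i]=12<=B[j]=13 take 12, i++
i=2 j=2: A[i]=15>B[j]=13 take 13, j++
i=2 j=3: A[i]=15<=B[j]=30 take 15, i++

i=3, j=3, merged so far=[4, 12, 13, 15]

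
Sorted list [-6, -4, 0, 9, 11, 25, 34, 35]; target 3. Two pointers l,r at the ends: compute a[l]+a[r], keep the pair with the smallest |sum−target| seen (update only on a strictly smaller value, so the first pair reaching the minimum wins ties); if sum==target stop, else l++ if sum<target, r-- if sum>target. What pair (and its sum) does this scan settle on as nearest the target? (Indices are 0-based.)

pair (-6, 9) with sum 3 (|Δ|=0)

l=0 r=7: -6+35=29 d=26 *, r--
l=0 r=6: -6+34=28 d=25 *, r--
l=0 r=5: -6+25=19 d=16 *, r--
l=0 r=4: -6+11=5 d=2 *, r--
l=0 r=3: -6+9=3 d=0 *, stop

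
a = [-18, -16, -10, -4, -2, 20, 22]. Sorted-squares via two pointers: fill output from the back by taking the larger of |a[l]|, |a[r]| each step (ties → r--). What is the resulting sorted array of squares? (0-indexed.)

[4, 16, 100, 256, 324, 400, 484]

[0,6] |-18|<=|22| out[6]=484 → r--
[0,5] |-18|<=|20| out[5]=400 → r--
[0,4] |-18|>|-2| out[4]=324 → l++
[1,4] |-16|>|-2| out[3]=256 → l++
[2,4] |-10|>|-2| out[2]=100 → l++
[3,4] |-4|>|-2| out[1]=16 → l++
[4,4] |-2|<=|-2| out[0]=4 → r--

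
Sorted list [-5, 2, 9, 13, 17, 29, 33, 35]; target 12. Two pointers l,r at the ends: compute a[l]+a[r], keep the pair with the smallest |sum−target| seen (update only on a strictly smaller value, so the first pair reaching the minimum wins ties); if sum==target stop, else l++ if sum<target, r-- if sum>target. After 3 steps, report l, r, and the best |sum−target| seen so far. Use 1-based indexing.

l=1 r=8: -5+35=30 d=18 *, r--
l=1 r=7: -5+33=28 d=16 *, r--
l=1 r=6: -5+29=24 d=12 *, r--

l=1, r=5, best |Δ|=12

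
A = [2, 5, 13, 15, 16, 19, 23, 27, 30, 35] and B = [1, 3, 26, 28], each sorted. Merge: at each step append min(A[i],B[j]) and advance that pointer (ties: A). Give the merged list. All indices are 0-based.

[1, 2, 3, 5, 13, 15, 16, 19, 23, 26, 27, 28, 30, 35]

i=0 j=0: A[i]=2>B[j]=1 take 1, j++
i=0 j=1: A[i]=2<=B[j]=3 take 2, i++
i=1 j=1: A[i]=5>B[j]=3 take 3, j++
i=1 j=2: A[i]=5<=B[j]=26 take 5, i++
i=2 j=2: A[i]=13<=B[j]=26 take 13, i++
i=3 j=2: A[i]=15<=B[j]=26 take 15, i++
i=4 j=2: A[i]=16<=B[j]=26 take 16, i++
i=5 j=2: A[i]=19<=B[j]=26 take 19, i++
i=6 j=2: A[i]=23<=B[j]=26 take 23, i++
i=7 j=2: A[i]=27>B[j]=26 take 26, j++
i=7 j=3: A[i]=27<=B[j]=28 take 27, i++
i=8 j=3: A[i]=30>B[j]=28 take 28, j++
i=8 j=4: B done, take A[i]=30, i++
i=9 j=4: B done, take A[i]=35, i++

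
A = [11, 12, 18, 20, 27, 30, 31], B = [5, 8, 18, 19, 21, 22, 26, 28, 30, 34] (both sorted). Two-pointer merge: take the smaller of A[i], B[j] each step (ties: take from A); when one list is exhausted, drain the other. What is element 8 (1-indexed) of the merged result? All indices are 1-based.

merged[8] = 20

i=1 j=1: A[i]=11>B[j]=5 take 5, j++
i=1 j=2: A[i]=11>B[j]=8 take 8, j++
i=1 j=3: A[i]=11<=B[j]=18 take 11, i++
i=2 j=3: A[i]=12<=B[j]=18 take 12, i++
i=3 j=3: A[i]=18<=B[j]=18 take 18, i++
i=4 j=3: A[i]=20>B[j]=18 take 18, j++
i=4 j=4: A[i]=20>B[j]=19 take 19, j++
i=4 j=5: A[i]=20<=B[j]=21 take 20, i++
i=5 j=5: A[i]=27>B[j]=21 take 21, j++
i=5 j=6: A[i]=27>B[j]=22 take 22, j++
i=5 j=7: A[i]=27>B[j]=26 take 26, j++
i=5 j=8: A[i]=27<=B[j]=28 take 27, i++
i=6 j=8: A[i]=30>B[j]=28 take 28, j++
i=6 j=9: A[i]=30<=B[j]=30 take 30, i++
i=7 j=9: A[i]=31>B[j]=30 take 30, j++
i=7 j=10: A[i]=31<=B[j]=34 take 31, i++
i=8 j=10: A done, take B[j]=34, j++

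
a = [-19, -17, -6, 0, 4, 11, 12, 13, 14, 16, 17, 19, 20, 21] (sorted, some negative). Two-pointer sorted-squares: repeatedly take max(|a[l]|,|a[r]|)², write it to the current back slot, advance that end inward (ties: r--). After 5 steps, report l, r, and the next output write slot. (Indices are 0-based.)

l=0 r=13: |-19|<=|21| out[13]=441, r--
l=0 r=12: |-19|<=|20| out[12]=400, r--
l=0 r=11: |-19|<=|19| out[11]=361, r--
l=0 r=10: |-19|>|17| out[10]=361, l++
l=1 r=10: |-17|<=|17| out[9]=289, r--

l=1, r=9, next write slot=8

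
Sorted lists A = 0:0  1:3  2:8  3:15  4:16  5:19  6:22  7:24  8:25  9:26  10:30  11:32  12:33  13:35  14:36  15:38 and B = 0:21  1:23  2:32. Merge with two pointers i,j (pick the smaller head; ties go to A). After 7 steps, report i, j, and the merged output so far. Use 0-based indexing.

i=0 j=0: A[i]=0<=B[j]=21 take 0, i++
i=1 j=0: A[i]=3<=B[j]=21 take 3, i++
i=2 j=0: A[i]=8<=B[j]=21 take 8, i++
i=3 j=0: A[i]=15<=B[j]=21 take 15, i++
i=4 j=0: A[i]=16<=B[j]=21 take 16, i++
i=5 j=0: A[i]=19<=B[j]=21 take 19, i++
i=6 j=0: A[i]=22>B[j]=21 take 21, j++

i=6, j=1, merged so far=[0, 3, 8, 15, 16, 19, 21]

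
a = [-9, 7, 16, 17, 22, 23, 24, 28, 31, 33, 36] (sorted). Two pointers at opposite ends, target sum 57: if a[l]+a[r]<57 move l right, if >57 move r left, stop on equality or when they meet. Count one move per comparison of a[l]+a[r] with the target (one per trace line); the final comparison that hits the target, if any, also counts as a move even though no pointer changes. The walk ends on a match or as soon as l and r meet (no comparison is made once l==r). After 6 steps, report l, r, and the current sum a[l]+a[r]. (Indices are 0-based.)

l=0 r=10: -9+36=27 <57, l++
l=1 r=10: 7+36=43 <57, l++
l=2 r=10: 16+36=52 <57, l++
l=3 r=10: 17+36=53 <57, l++
l=4 r=10: 22+36=58 >57, r--
l=4 r=9: 22+33=55 <57, l++

l=5, r=9, sum=56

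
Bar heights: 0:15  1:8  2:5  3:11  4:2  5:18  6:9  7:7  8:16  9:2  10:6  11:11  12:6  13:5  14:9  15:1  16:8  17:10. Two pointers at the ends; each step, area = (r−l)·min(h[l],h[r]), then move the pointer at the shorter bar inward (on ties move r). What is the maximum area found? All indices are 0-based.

[0,17] min(15,10)*17=170 best=170 * → r--
[0,16] min(15,8)*16=128 best=170 → r--
[0,15] min(15,1)*15=15 best=170 → r--
[0,14] min(15,9)*14=126 best=170 → r--
[0,13] min(15,5)*13=65 best=170 → r--
[0,12] min(15,6)*12=72 best=170 → r--
[0,11] min(15,11)*11=121 best=170 → r--
[0,10] min(15,6)*10=60 best=170 → r--
[0,9] min(15,2)*9=18 best=170 → r--
[0,8] min(15,16)*8=120 best=170 → l++
[1,8] min(8,16)*7=56 best=170 → l++
[2,8] min(5,16)*6=30 best=170 → l++
[3,8] min(11,16)*5=55 best=170 → l++
[4,8] min(2,16)*4=8 best=170 → l++
[5,8] min(18,16)*3=48 best=170 → r--
[5,7] min(18,7)*2=14 best=170 → r--
[5,6] min(18,9)*1=9 best=170 → r--

max area = 170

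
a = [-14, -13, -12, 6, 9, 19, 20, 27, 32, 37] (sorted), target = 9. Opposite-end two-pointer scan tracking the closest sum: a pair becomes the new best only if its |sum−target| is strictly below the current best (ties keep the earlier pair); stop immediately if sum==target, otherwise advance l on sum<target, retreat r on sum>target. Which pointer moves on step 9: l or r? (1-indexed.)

r

l=1 r=10: -14+37=23 d=14 *, r--
l=1 r=9: -14+32=18 d=9 *, r--
l=1 r=8: -14+27=13 d=4 *, r--
l=1 r=7: -14+20=6 d=3 *, l++
l=2 r=7: -13+20=7 d=2 *, l++
l=3 r=7: -12+20=8 d=1 *, l++
l=4 r=7: 6+20=26 d=17, r--
l=4 r=6: 6+19=25 d=16, r--
l=4 r=5: 6+9=15 d=6, r--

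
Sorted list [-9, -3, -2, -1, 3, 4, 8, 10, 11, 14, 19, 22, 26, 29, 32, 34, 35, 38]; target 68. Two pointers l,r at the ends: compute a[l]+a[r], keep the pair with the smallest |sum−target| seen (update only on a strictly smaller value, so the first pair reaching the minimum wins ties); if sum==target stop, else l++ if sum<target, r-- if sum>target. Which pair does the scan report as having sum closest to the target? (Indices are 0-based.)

pair (29, 38) with sum 67 (|Δ|=1)

l=0 r=17: -9+38=29 d=39 *, l++
l=1 r=17: -3+38=35 d=33 *, l++
l=2 r=17: -2+38=36 d=32 *, l++
l=3 r=17: -1+38=37 d=31 *, l++
l=4 r=17: 3+38=41 d=27 *, l++
l=5 r=17: 4+38=42 d=26 *, l++
l=6 r=17: 8+38=46 d=22 *, l++
l=7 r=17: 10+38=48 d=20 *, l++
l=8 r=17: 11+38=49 d=19 *, l++
l=9 r=17: 14+38=52 d=16 *, l++
l=10 r=17: 19+38=57 d=11 *, l++
l=11 r=17: 22+38=60 d=8 *, l++
l=12 r=17: 26+38=64 d=4 *, l++
l=13 r=17: 29+38=67 d=1 *, l++
l=14 r=17: 32+38=70 d=2, r--
l=14 r=16: 32+35=67 d=1, l++
l=15 r=16: 34+35=69 d=1, r--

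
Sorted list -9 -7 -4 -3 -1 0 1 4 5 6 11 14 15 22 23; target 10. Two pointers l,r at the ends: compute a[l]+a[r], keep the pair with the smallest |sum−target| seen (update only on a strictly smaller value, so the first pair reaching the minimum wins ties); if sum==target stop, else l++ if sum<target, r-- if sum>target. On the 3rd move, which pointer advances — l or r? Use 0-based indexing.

[0,14] -9+23=14 d=4 * → r--
[0,13] -9+22=13 d=3 * → r--
[0,12] -9+15=6 d=4 → l++

l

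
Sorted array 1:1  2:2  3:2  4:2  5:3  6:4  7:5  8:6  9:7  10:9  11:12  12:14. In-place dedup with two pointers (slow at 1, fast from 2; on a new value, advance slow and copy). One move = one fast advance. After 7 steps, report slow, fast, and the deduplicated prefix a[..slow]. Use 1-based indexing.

(s=1,f=2) a[fast]=2≠a[slow]=1 write a[2]=2 → slow++,fast++
(s=2,f=3) a[fast]=2=a[slow] dup → fast++
(s=2,f=4) a[fast]=2=a[slow] dup → fast++
(s=2,f=5) a[fast]=3≠a[slow]=2 write a[3]=3 → slow++,fast++
(s=3,f=6) a[fast]=4≠a[slow]=3 write a[4]=4 → slow++,fast++
(s=4,f=7) a[fast]=5≠a[slow]=4 write a[5]=5 → slow++,fast++
(s=5,f=8) a[fast]=6≠a[slow]=5 write a[6]=6 → slow++,fast++

slow=6, fast=9, prefix=[1, 2, 3, 4, 5, 6]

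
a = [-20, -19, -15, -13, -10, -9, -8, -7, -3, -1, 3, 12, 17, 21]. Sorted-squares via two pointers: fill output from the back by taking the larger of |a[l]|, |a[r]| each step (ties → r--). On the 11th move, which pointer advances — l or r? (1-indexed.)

l=1 r=14: |-20|<=|21| out[14]=441, r--
l=1 r=13: |-20|>|17| out[13]=400, l++
l=2 r=13: |-19|>|17| out[12]=361, l++
l=3 r=13: |-15|<=|17| out[11]=289, r--
l=3 r=12: |-15|>|12| out[10]=225, l++
l=4 r=12: |-13|>|12| out[9]=169, l++
l=5 r=12: |-10|<=|12| out[8]=144, r--
l=5 r=11: |-10|>|3| out[7]=100, l++
l=6 r=11: |-9|>|3| out[6]=81, l++
l=7 r=11: |-8|>|3| out[5]=64, l++
l=8 r=11: |-7|>|3| out[4]=49, l++

l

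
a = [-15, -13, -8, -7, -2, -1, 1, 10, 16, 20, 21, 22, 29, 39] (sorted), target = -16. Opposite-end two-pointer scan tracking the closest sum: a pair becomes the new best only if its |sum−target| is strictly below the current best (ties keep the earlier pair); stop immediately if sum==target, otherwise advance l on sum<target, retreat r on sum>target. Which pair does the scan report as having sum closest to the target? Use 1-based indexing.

pair (-15, -1) with sum -16 (|Δ|=0)

l=1 r=14: -15+39=24 d=40 *, r--
l=1 r=13: -15+29=14 d=30 *, r--
l=1 r=12: -15+22=7 d=23 *, r--
l=1 r=11: -15+21=6 d=22 *, r--
l=1 r=10: -15+20=5 d=21 *, r--
l=1 r=9: -15+16=1 d=17 *, r--
l=1 r=8: -15+10=-5 d=11 *, r--
l=1 r=7: -15+1=-14 d=2 *, r--
l=1 r=6: -15+-1=-16 d=0 *, stop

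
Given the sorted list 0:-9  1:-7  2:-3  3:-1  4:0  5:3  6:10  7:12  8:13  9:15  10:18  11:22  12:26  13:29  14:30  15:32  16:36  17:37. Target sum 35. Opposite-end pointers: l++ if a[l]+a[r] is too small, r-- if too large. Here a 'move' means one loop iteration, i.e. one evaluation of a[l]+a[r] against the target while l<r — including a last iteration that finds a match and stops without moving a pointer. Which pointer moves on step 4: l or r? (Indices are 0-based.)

[0,17] -9+37=28 <35 → l++
[1,17] -7+37=30 <35 → l++
[2,17] -3+37=34 <35 → l++
[3,17] -1+37=36 >35 → r--

r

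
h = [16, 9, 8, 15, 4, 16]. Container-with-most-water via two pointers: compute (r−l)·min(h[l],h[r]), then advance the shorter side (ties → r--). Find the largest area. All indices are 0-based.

max area = 80

l=0 r=5: min(16,16)*5=80 best=80 *, r--
l=0 r=4: min(16,4)*4=16 best=80, r--
l=0 r=3: min(16,15)*3=45 best=80, r--
l=0 r=2: min(16,8)*2=16 best=80, r--
l=0 r=1: min(16,9)*1=9 best=80, r--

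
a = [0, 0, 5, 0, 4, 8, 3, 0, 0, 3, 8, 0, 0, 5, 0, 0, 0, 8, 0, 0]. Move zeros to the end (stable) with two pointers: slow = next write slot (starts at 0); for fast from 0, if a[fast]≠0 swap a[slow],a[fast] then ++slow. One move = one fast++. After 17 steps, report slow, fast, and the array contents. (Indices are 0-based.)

slow=7, fast=17, a=[5, 4, 8, 3, 3, 8, 5, 0, 0, 0, 0, 0, 0, 0, 0, 0, 0, 8, 0, 0]

(s=0,f=0) a[fast]=0 → fast++
(s=0,f=1) a[fast]=0 → fast++
(s=0,f=2) a[fast]=5≠0 swap→a[0]=5 → slow++,fast++
(s=1,f=3) a[fast]=0 → fast++
(s=1,f=4) a[fast]=4≠0 swap→a[1]=4 → slow++,fast++
(s=2,f=5) a[fast]=8≠0 swap→a[2]=8 → slow++,fast++
(s=3,f=6) a[fast]=3≠0 swap→a[3]=3 → slow++,fast++
(s=4,f=7) a[fast]=0 → fast++
(s=4,f=8) a[fast]=0 → fast++
(s=4,f=9) a[fast]=3≠0 swap→a[4]=3 → slow++,fast++
(s=5,f=10) a[fast]=8≠0 swap→a[5]=8 → slow++,fast++
(s=6,f=11) a[fast]=0 → fast++
(s=6,f=12) a[fast]=0 → fast++
(s=6,f=13) a[fast]=5≠0 swap→a[6]=5 → slow++,fast++
(s=7,f=14) a[fast]=0 → fast++
(s=7,f=15) a[fast]=0 → fast++
(s=7,f=16) a[fast]=0 → fast++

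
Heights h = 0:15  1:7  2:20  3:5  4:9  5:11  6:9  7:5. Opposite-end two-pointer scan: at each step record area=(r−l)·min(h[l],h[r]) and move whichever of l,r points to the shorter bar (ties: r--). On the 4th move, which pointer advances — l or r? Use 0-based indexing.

l=0 r=7: min(15,5)*7=35 best=35 *, r--
l=0 r=6: min(15,9)*6=54 best=54 *, r--
l=0 r=5: min(15,11)*5=55 best=55 *, r--
l=0 r=4: min(15,9)*4=36 best=55, r--

r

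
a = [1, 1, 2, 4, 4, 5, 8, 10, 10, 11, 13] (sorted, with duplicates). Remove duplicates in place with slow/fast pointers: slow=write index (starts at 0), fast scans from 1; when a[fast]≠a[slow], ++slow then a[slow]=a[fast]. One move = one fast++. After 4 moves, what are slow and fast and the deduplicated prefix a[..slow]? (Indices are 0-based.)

slow=0 fast=1: a[fast]=1=a[slow] dup, fast++
slow=0 fast=2: a[fast]=2≠a[slow]=1 write a[1]=2, slow++,fast++
slow=1 fast=3: a[fast]=4≠a[slow]=2 write a[2]=4, slow++,fast++
slow=2 fast=4: a[fast]=4=a[slow] dup, fast++

slow=2, fast=5, prefix=[1, 2, 4]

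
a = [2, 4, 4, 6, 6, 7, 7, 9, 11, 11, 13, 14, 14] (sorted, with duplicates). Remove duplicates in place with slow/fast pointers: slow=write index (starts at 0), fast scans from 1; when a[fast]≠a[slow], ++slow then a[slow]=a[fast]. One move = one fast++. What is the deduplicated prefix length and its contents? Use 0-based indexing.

(s=0,f=1) a[fast]=4≠a[slow]=2 write a[1]=4 → slow++,fast++
(s=1,f=2) a[fast]=4=a[slow] dup → fast++
(s=1,f=3) a[fast]=6≠a[slow]=4 write a[2]=6 → slow++,fast++
(s=2,f=4) a[fast]=6=a[slow] dup → fast++
(s=2,f=5) a[fast]=7≠a[slow]=6 write a[3]=7 → slow++,fast++
(s=3,f=6) a[fast]=7=a[slow] dup → fast++
(s=3,f=7) a[fast]=9≠a[slow]=7 write a[4]=9 → slow++,fast++
(s=4,f=8) a[fast]=11≠a[slow]=9 write a[5]=11 → slow++,fast++
(s=5,f=9) a[fast]=11=a[slow] dup → fast++
(s=5,f=10) a[fast]=13≠a[slow]=11 write a[6]=13 → slow++,fast++
(s=6,f=11) a[fast]=14≠a[slow]=13 write a[7]=14 → slow++,fast++
(s=7,f=12) a[fast]=14=a[slow] dup → fast++

length 8; prefix = [2, 4, 6, 7, 9, 11, 13, 14]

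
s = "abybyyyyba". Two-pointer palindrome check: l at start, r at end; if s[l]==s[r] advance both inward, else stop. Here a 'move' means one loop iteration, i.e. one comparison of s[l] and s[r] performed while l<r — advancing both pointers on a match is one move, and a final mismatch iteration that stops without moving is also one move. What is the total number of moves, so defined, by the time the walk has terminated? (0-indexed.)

4 moves

l=0 r=9: 'a'=='a', l++,r--
l=1 r=8: 'b'=='b', l++,r--
l=2 r=7: 'y'=='y', l++,r--
l=3 r=6: 'b'!='y', stop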